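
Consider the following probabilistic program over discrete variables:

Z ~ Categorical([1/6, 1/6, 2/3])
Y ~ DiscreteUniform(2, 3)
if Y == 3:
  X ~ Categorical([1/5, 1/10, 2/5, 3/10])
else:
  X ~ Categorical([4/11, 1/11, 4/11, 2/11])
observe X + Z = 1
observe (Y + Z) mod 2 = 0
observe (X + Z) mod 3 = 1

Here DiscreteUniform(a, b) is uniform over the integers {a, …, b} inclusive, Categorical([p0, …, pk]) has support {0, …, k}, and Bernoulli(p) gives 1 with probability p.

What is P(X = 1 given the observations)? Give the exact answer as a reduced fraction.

P(X = 1 | obs) = 5/16

Enumerate traces; 2 have nonzero weight after conditioning:
  (Z=0, Y=2, X=1) weight 1/132
  (Z=1, Y=3, X=0) weight 1/60
Group by X:
  weight(X=0) = 1/60
  weight(X=1) = 1/132
Total weight = 1/60 + 1/132 = 4/165
P(X=0 | obs) = 1/60 / 4/165 = 11/16
P(X=1 | obs) = 1/132 / 4/165 = 5/16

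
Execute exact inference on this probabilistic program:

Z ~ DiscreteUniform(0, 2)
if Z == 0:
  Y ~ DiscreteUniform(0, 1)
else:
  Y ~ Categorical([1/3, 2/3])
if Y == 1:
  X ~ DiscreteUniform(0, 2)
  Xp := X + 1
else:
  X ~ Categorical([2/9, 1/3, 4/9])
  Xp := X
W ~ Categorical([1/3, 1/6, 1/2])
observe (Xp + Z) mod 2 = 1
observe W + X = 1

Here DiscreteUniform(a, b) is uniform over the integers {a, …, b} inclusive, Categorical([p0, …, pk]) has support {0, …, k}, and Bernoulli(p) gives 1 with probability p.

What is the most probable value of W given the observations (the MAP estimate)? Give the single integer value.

Enumerate traces; 6 have nonzero weight after conditioning:
  (Z=0, Y=0, X=1, W=0) weight 1/54
  (Z=0, Y=1, X=0, W=1) weight 1/108
  (Z=1, Y=0, X=0, W=1) weight 1/243
  (Z=1, Y=1, X=1, W=0) weight 2/81
  (Z=2, Y=0, X=1, W=0) weight 1/81
  (Z=2, Y=1, X=0, W=1) weight 1/81
Group by W:
  weight(W=0) = 1/18
  weight(W=1) = 25/972
Total weight = 1/18 + 25/972 = 79/972
P(W=0 | obs) = 1/18 / 79/972 = 54/79
P(W=1 | obs) = 25/972 / 79/972 = 25/79
argmax = 0

argmax_v P(W = v | obs) = 0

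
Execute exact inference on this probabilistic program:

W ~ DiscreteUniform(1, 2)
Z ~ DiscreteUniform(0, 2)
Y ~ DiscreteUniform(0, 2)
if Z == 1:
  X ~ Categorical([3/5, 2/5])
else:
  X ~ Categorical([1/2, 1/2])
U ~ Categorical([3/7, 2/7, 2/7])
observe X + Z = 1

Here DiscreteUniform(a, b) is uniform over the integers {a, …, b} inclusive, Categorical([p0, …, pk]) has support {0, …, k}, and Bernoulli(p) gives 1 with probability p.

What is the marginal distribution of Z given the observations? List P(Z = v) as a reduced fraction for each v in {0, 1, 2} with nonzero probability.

P(Z=0) = 5/11, P(Z=1) = 6/11

Enumerate traces; 36 have nonzero weight after conditioning:
  (W=1, Z=0, Y=0, X=1, U=0) weight 1/84
  (W=1, Z=0, Y=0, X=1, U=1) weight 1/126
  (W=1, Z=0, Y=0, X=1, U=2) weight 1/126
  (W=1, Z=0, Y=1, X=1, U=0) weight 1/84
  (W=1, Z=0, Y=1, X=1, U=1) weight 1/126
  (W=1, Z=0, Y=1, X=1, U=2) weight 1/126
  (W=1, Z=0, Y=2, X=1, U=0) weight 1/84
  (W=1, Z=0, Y=2, X=1, U=1) weight 1/126
  (W=1, Z=1, Y=0, X=0, U=0) weight 1/70
  … 27 more
Group by Z:
  weight(Z=0) = 1/6
  weight(Z=1) = 1/5
Total weight = 1/6 + 1/5 = 11/30
P(Z=0 | obs) = 1/6 / 11/30 = 5/11
P(Z=1 | obs) = 1/5 / 11/30 = 6/11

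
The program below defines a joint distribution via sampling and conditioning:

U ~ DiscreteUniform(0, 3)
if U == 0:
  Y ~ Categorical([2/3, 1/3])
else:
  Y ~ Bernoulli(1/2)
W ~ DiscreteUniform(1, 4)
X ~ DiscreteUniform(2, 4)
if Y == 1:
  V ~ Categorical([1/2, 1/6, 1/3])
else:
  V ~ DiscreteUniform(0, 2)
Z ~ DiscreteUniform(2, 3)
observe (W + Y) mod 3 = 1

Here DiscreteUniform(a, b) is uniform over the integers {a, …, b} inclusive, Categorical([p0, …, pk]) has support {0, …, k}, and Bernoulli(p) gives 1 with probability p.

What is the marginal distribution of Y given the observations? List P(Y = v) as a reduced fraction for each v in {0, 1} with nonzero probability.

Enumerate traces; 216 have nonzero weight after conditioning:
  (U=0, Y=0, W=1, X=2, V=0, Z=2) weight 1/432
  (U=0, Y=0, W=1, X=2, V=0, Z=3) weight 1/432
  (U=0, Y=0, W=1, X=2, V=1, Z=2) weight 1/432
  (U=0, Y=0, W=1, X=2, V=1, Z=3) weight 1/432
  (U=0, Y=0, W=1, X=2, V=2, Z=2) weight 1/432
  (U=0, Y=0, W=1, X=2, V=2, Z=3) weight 1/432
  (U=0, Y=0, W=1, X=3, V=0, Z=2) weight 1/432
  (U=0, Y=0, W=1, X=3, V=0, Z=3) weight 1/432
  (U=0, Y=1, W=3, X=2, V=0, Z=2) weight 1/576
  … 207 more
Group by Y:
  weight(Y=0) = 13/48
  weight(Y=1) = 11/96
Total weight = 13/48 + 11/96 = 37/96
P(Y=0 | obs) = 13/48 / 37/96 = 26/37
P(Y=1 | obs) = 11/96 / 37/96 = 11/37

P(Y=0) = 26/37, P(Y=1) = 11/37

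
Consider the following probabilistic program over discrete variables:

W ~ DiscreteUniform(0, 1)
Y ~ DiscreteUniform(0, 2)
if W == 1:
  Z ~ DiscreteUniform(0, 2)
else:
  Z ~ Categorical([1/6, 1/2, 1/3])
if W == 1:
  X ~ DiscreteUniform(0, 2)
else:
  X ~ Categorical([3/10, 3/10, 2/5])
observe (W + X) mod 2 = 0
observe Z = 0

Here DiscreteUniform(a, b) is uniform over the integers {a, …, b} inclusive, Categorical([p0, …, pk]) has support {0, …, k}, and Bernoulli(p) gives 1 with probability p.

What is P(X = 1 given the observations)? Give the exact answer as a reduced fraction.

Enumerate traces; 9 have nonzero weight after conditioning:
  (W=0, Y=0, Z=0, X=0) weight 1/120
  (W=0, Y=0, Z=0, X=2) weight 1/90
  (W=0, Y=1, Z=0, X=0) weight 1/120
  (W=0, Y=1, Z=0, X=2) weight 1/90
  (W=0, Y=2, Z=0, X=0) weight 1/120
  (W=0, Y=2, Z=0, X=2) weight 1/90
  (W=1, Y=0, Z=0, X=1) weight 1/54
  (W=1, Y=1, Z=0, X=1) weight 1/54
  … 1 more
Group by X:
  weight(X=0) = 1/40
  weight(X=1) = 1/18
  weight(X=2) = 1/30
Total weight = 1/40 + 1/18 + 1/30 = 41/360
P(X=0 | obs) = 1/40 / 41/360 = 9/41
P(X=1 | obs) = 1/18 / 41/360 = 20/41
P(X=2 | obs) = 1/30 / 41/360 = 12/41

P(X = 1 | obs) = 20/41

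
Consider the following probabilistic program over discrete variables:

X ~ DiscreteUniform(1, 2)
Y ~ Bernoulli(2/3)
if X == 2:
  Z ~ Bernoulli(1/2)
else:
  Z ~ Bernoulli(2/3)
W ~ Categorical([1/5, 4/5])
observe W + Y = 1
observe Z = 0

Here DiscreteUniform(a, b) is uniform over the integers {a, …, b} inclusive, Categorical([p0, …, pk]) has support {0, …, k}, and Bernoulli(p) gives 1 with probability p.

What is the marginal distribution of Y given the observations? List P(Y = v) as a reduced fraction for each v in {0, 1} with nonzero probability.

Enumerate traces; 4 have nonzero weight after conditioning:
  (X=1, Y=0, Z=0, W=1) weight 2/45
  (X=1, Y=1, Z=0, W=0) weight 1/45
  (X=2, Y=0, Z=0, W=1) weight 1/15
  (X=2, Y=1, Z=0, W=0) weight 1/30
Group by Y:
  weight(Y=0) = 1/9
  weight(Y=1) = 1/18
Total weight = 1/9 + 1/18 = 1/6
P(Y=0 | obs) = 1/9 / 1/6 = 2/3
P(Y=1 | obs) = 1/18 / 1/6 = 1/3

P(Y=0) = 2/3, P(Y=1) = 1/3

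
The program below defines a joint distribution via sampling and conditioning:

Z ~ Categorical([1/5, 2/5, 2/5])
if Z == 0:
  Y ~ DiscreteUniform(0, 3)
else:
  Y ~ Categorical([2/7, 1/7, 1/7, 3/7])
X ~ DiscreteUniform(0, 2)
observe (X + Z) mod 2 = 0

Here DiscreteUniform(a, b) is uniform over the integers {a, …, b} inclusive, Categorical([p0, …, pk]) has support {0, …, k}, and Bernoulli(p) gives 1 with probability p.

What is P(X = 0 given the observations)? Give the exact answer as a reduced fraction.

P(X = 0 | obs) = 3/8

Enumerate traces; 20 have nonzero weight after conditioning:
  (Z=0, Y=0, X=0) weight 1/60
  (Z=0, Y=0, X=2) weight 1/60
  (Z=0, Y=1, X=0) weight 1/60
  (Z=0, Y=1, X=2) weight 1/60
  (Z=0, Y=2, X=0) weight 1/60
  (Z=0, Y=2, X=2) weight 1/60
  (Z=0, Y=3, X=0) weight 1/60
  (Z=0, Y=3, X=2) weight 1/60
  (Z=1, Y=0, X=1) weight 4/105
  … 11 more
Group by X:
  weight(X=0) = 1/5
  weight(X=1) = 2/15
  weight(X=2) = 1/5
Total weight = 1/5 + 2/15 + 1/5 = 8/15
P(X=0 | obs) = 1/5 / 8/15 = 3/8
P(X=1 | obs) = 2/15 / 8/15 = 1/4
P(X=2 | obs) = 1/5 / 8/15 = 3/8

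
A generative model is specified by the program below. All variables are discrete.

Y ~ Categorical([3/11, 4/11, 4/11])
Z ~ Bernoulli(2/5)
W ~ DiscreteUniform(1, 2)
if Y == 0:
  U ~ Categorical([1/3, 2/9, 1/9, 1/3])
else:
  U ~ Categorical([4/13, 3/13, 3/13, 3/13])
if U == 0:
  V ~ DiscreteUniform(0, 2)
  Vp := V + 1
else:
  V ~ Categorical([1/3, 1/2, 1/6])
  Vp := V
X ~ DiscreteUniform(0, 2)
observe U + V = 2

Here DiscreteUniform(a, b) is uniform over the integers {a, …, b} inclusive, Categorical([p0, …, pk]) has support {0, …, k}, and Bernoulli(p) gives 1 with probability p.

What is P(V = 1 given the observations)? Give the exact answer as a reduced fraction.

P(V = 1 | obs) = 147/367

Enumerate traces; 108 have nonzero weight after conditioning:
  (Y=0, Z=0, W=1, U=0, V=2, X=0) weight 1/330
  (Y=0, Z=0, W=1, U=0, V=2, X=1) weight 1/330
  (Y=0, Z=0, W=1, U=0, V=2, X=2) weight 1/330
  (Y=0, Z=0, W=1, U=1, V=1, X=0) weight 1/330
  (Y=0, Z=0, W=1, U=1, V=1, X=1) weight 1/330
  (Y=0, Z=0, W=1, U=1, V=1, X=2) weight 1/330
  (Y=0, Z=0, W=1, U=2, V=0, X=0) weight 1/990
  (Y=0, Z=0, W=1, U=2, V=0, X=1) weight 1/990
  … 100 more
Group by V:
  weight(V=0) = 85/1287
  weight(V=1) = 49/429
  weight(V=2) = 15/143
Total weight = 85/1287 + 49/429 + 15/143 = 367/1287
P(V=0 | obs) = 85/1287 / 367/1287 = 85/367
P(V=1 | obs) = 49/429 / 367/1287 = 147/367
P(V=2 | obs) = 15/143 / 367/1287 = 135/367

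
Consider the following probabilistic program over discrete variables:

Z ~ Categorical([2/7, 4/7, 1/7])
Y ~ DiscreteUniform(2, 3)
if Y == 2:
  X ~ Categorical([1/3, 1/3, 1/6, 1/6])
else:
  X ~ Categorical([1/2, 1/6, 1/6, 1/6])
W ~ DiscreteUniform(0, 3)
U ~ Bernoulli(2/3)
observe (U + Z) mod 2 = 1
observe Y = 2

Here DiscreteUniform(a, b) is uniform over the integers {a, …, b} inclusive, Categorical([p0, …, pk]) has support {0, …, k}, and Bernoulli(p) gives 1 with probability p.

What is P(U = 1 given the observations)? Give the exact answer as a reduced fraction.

Enumerate traces; 48 have nonzero weight after conditioning:
  (Z=0, Y=2, X=0, W=0, U=1) weight 1/126
  (Z=0, Y=2, X=0, W=1, U=1) weight 1/126
  (Z=0, Y=2, X=0, W=2, U=1) weight 1/126
  (Z=0, Y=2, X=0, W=3, U=1) weight 1/126
  (Z=0, Y=2, X=1, W=0, U=1) weight 1/126
  (Z=0, Y=2, X=1, W=1, U=1) weight 1/126
  (Z=0, Y=2, X=1, W=2, U=1) weight 1/126
  (Z=0, Y=2, X=1, W=3, U=1) weight 1/126
  (Z=1, Y=2, X=0, W=0, U=0) weight 1/126
  … 39 more
Group by U:
  weight(U=0) = 2/21
  weight(U=1) = 1/7
Total weight = 2/21 + 1/7 = 5/21
P(U=0 | obs) = 2/21 / 5/21 = 2/5
P(U=1 | obs) = 1/7 / 5/21 = 3/5

P(U = 1 | obs) = 3/5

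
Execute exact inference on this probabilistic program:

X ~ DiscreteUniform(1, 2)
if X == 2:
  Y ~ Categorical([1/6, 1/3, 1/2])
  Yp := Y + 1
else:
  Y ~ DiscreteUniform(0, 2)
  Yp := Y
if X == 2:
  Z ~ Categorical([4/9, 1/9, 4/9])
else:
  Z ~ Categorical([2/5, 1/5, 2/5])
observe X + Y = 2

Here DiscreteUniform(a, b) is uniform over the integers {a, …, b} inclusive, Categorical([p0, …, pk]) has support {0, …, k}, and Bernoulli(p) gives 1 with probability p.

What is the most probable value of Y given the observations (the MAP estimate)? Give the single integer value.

argmax_v P(Y = v | obs) = 1

Enumerate traces; 6 have nonzero weight after conditioning:
  (X=1, Y=1, Z=0) weight 1/15
  (X=1, Y=1, Z=1) weight 1/30
  (X=1, Y=1, Z=2) weight 1/15
  (X=2, Y=0, Z=0) weight 1/27
  (X=2, Y=0, Z=1) weight 1/108
  (X=2, Y=0, Z=2) weight 1/27
Group by Y:
  weight(Y=0) = 1/12
  weight(Y=1) = 1/6
Total weight = 1/12 + 1/6 = 1/4
P(Y=0 | obs) = 1/12 / 1/4 = 1/3
P(Y=1 | obs) = 1/6 / 1/4 = 2/3
argmax = 1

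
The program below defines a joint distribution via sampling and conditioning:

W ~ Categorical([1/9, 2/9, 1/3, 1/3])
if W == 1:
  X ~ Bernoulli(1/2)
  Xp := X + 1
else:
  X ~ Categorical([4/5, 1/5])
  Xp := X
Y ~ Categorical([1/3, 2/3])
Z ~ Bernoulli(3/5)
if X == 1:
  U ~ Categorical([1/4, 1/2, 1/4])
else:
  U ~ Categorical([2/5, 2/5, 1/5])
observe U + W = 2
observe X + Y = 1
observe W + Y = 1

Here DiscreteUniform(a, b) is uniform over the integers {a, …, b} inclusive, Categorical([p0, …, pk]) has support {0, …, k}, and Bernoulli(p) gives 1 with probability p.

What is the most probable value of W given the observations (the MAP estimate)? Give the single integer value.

argmax_v P(W = v | obs) = 1

Enumerate traces; 4 have nonzero weight after conditioning:
  (W=0, X=0, Y=1, Z=0, U=2) weight 16/3375
  (W=0, X=0, Y=1, Z=1, U=2) weight 8/1125
  (W=1, X=1, Y=0, Z=0, U=1) weight 1/135
  (W=1, X=1, Y=0, Z=1, U=1) weight 1/90
Group by W:
  weight(W=0) = 8/675
  weight(W=1) = 1/54
Total weight = 8/675 + 1/54 = 41/1350
P(W=0 | obs) = 8/675 / 41/1350 = 16/41
P(W=1 | obs) = 1/54 / 41/1350 = 25/41
argmax = 1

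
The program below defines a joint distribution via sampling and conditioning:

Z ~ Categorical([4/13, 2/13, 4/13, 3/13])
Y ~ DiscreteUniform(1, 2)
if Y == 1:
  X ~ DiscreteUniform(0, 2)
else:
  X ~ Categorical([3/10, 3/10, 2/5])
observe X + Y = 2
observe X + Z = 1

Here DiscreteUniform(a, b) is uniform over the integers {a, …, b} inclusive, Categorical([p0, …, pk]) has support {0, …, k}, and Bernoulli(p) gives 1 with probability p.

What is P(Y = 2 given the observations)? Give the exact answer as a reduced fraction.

Enumerate traces; 2 have nonzero weight after conditioning:
  (Z=0, Y=1, X=1) weight 2/39
  (Z=1, Y=2, X=0) weight 3/130
Group by Y:
  weight(Y=1) = 2/39
  weight(Y=2) = 3/130
Total weight = 2/39 + 3/130 = 29/390
P(Y=1 | obs) = 2/39 / 29/390 = 20/29
P(Y=2 | obs) = 3/130 / 29/390 = 9/29

P(Y = 2 | obs) = 9/29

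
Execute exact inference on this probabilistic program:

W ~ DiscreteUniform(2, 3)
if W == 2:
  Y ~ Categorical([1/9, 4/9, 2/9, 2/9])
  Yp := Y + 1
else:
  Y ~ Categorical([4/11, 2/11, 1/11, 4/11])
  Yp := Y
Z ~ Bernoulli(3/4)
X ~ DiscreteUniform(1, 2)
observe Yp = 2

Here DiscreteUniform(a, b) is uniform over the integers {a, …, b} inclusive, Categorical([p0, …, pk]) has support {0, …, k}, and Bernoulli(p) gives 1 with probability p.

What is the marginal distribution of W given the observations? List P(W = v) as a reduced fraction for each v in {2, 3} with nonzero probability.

Enumerate traces; 8 have nonzero weight after conditioning:
  (W=2, Y=1, Z=0, X=1) weight 1/36
  (W=2, Y=1, Z=0, X=2) weight 1/36
  (W=2, Y=1, Z=1, X=1) weight 1/12
  (W=2, Y=1, Z=1, X=2) weight 1/12
  (W=3, Y=2, Z=0, X=1) weight 1/176
  (W=3, Y=2, Z=0, X=2) weight 1/176
  (W=3, Y=2, Z=1, X=1) weight 3/176
  (W=3, Y=2, Z=1, X=2) weight 3/176
Group by W:
  weight(W=2) = 2/9
  weight(W=3) = 1/22
Total weight = 2/9 + 1/22 = 53/198
P(W=2 | obs) = 2/9 / 53/198 = 44/53
P(W=3 | obs) = 1/22 / 53/198 = 9/53

P(W=2) = 44/53, P(W=3) = 9/53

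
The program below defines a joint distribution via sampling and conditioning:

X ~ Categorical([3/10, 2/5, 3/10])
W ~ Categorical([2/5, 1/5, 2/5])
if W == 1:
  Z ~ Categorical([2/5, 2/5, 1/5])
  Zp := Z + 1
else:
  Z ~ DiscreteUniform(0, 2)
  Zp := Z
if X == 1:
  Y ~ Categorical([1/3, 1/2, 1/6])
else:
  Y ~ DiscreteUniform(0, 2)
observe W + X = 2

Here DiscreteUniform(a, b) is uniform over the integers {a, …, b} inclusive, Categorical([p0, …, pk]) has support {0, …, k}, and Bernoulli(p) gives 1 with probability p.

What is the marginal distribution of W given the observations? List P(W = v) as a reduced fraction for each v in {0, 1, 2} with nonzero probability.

P(W=0) = 3/8, P(W=1) = 1/4, P(W=2) = 3/8

Enumerate traces; 27 have nonzero weight after conditioning:
  (X=0, W=2, Z=0, Y=0) weight 1/75
  (X=0, W=2, Z=0, Y=1) weight 1/75
  (X=0, W=2, Z=0, Y=2) weight 1/75
  (X=0, W=2, Z=1, Y=0) weight 1/75
  (X=0, W=2, Z=1, Y=1) weight 1/75
  (X=0, W=2, Z=1, Y=2) weight 1/75
  (X=0, W=2, Z=2, Y=0) weight 1/75
  (X=0, W=2, Z=2, Y=1) weight 1/75
  (X=1, W=1, Z=0, Y=0) weight 4/375
  (X=2, W=0, Z=0, Y=0) weight 1/75
  … 17 more
Group by W:
  weight(W=0) = 3/25
  weight(W=1) = 2/25
  weight(W=2) = 3/25
Total weight = 3/25 + 2/25 + 3/25 = 8/25
P(W=0 | obs) = 3/25 / 8/25 = 3/8
P(W=1 | obs) = 2/25 / 8/25 = 1/4
P(W=2 | obs) = 3/25 / 8/25 = 3/8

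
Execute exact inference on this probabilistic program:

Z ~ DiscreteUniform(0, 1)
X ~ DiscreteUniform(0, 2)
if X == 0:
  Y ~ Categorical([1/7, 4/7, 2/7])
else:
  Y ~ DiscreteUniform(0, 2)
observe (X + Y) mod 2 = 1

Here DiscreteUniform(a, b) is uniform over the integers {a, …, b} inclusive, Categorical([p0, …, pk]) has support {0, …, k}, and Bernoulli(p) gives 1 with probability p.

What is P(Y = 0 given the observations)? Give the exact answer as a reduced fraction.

P(Y = 0 | obs) = 7/33

Enumerate traces; 8 have nonzero weight after conditioning:
  (Z=0, X=0, Y=1) weight 2/21
  (Z=0, X=1, Y=0) weight 1/18
  (Z=0, X=1, Y=2) weight 1/18
  (Z=0, X=2, Y=1) weight 1/18
  (Z=1, X=0, Y=1) weight 2/21
  (Z=1, X=1, Y=0) weight 1/18
  (Z=1, X=1, Y=2) weight 1/18
  (Z=1, X=2, Y=1) weight 1/18
Group by Y:
  weight(Y=0) = 1/9
  weight(Y=1) = 19/63
  weight(Y=2) = 1/9
Total weight = 1/9 + 19/63 + 1/9 = 11/21
P(Y=0 | obs) = 1/9 / 11/21 = 7/33
P(Y=1 | obs) = 19/63 / 11/21 = 19/33
P(Y=2 | obs) = 1/9 / 11/21 = 7/33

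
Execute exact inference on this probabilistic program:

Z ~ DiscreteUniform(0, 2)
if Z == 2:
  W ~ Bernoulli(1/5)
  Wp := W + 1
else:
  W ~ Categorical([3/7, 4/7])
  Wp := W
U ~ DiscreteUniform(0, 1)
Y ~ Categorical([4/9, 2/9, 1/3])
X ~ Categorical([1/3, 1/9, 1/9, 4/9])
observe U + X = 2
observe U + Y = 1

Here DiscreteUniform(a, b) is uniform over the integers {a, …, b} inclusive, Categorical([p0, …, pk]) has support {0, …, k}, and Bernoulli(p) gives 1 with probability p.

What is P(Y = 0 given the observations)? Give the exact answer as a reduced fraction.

P(Y = 0 | obs) = 2/3

Enumerate traces; 12 have nonzero weight after conditioning:
  (Z=0, W=0, U=0, Y=1, X=2) weight 1/567
  (Z=0, W=0, U=1, Y=0, X=1) weight 2/567
  (Z=0, W=1, U=0, Y=1, X=2) weight 4/1701
  (Z=0, W=1, U=1, Y=0, X=1) weight 8/1701
  (Z=1, W=0, U=0, Y=1, X=2) weight 1/567
  (Z=1, W=0, U=1, Y=0, X=1) weight 2/567
  (Z=1, W=1, U=0, Y=1, X=2) weight 4/1701
  (Z=1, W=1, U=1, Y=0, X=1) weight 8/1701
  … 4 more
Group by Y:
  weight(Y=0) = 2/81
  weight(Y=1) = 1/81
Total weight = 2/81 + 1/81 = 1/27
P(Y=0 | obs) = 2/81 / 1/27 = 2/3
P(Y=1 | obs) = 1/81 / 1/27 = 1/3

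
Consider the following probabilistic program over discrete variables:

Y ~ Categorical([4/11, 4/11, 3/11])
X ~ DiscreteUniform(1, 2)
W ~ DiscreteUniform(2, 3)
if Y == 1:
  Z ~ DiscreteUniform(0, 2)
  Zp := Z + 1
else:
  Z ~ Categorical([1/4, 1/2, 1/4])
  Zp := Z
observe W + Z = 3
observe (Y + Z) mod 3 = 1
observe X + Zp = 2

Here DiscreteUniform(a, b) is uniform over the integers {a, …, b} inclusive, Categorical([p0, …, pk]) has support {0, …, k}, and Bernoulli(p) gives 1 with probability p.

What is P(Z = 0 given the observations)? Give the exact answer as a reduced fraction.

P(Z = 0 | obs) = 2/5

Enumerate traces; 2 have nonzero weight after conditioning:
  (Y=0, X=1, W=2, Z=1) weight 1/22
  (Y=1, X=1, W=3, Z=0) weight 1/33
Group by Z:
  weight(Z=0) = 1/33
  weight(Z=1) = 1/22
Total weight = 1/33 + 1/22 = 5/66
P(Z=0 | obs) = 1/33 / 5/66 = 2/5
P(Z=1 | obs) = 1/22 / 5/66 = 3/5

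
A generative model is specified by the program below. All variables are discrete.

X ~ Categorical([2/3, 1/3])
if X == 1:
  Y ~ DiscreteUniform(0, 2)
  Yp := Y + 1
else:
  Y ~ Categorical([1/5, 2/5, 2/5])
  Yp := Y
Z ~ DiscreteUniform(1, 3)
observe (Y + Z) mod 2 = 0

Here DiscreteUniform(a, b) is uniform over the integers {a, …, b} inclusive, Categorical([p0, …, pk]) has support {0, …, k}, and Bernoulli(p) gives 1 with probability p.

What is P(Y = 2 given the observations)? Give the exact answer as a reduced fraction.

Enumerate traces; 8 have nonzero weight after conditioning:
  (X=0, Y=0, Z=2) weight 2/45
  (X=0, Y=1, Z=1) weight 4/45
  (X=0, Y=1, Z=3) weight 4/45
  (X=0, Y=2, Z=2) weight 4/45
  (X=1, Y=0, Z=2) weight 1/27
  (X=1, Y=1, Z=1) weight 1/27
  (X=1, Y=1, Z=3) weight 1/27
  (X=1, Y=2, Z=2) weight 1/27
Group by Y:
  weight(Y=0) = 11/135
  weight(Y=1) = 34/135
  weight(Y=2) = 17/135
Total weight = 11/135 + 34/135 + 17/135 = 62/135
P(Y=0 | obs) = 11/135 / 62/135 = 11/62
P(Y=1 | obs) = 34/135 / 62/135 = 17/31
P(Y=2 | obs) = 17/135 / 62/135 = 17/62

P(Y = 2 | obs) = 17/62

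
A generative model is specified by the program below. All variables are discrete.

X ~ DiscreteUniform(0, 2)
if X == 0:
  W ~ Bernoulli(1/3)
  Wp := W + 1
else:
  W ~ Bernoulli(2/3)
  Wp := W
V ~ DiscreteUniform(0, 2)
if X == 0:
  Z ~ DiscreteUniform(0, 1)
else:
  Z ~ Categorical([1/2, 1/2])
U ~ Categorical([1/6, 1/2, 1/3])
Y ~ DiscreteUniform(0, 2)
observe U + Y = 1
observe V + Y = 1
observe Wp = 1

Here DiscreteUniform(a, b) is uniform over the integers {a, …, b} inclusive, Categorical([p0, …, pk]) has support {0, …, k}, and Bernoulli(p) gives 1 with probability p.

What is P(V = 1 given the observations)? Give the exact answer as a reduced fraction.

Enumerate traces; 12 have nonzero weight after conditioning:
  (X=0, W=0, V=0, Z=0, U=0, Y=1) weight 1/486
  (X=0, W=0, V=0, Z=1, U=0, Y=1) weight 1/486
  (X=0, W=0, V=1, Z=0, U=1, Y=0) weight 1/162
  (X=0, W=0, V=1, Z=1, U=1, Y=0) weight 1/162
  (X=1, W=1, V=0, Z=0, U=0, Y=1) weight 1/486
  (X=1, W=1, V=0, Z=1, U=0, Y=1) weight 1/486
  (X=1, W=1, V=1, Z=0, U=1, Y=0) weight 1/162
  (X=1, W=1, V=1, Z=1, U=1, Y=0) weight 1/162
  … 4 more
Group by V:
  weight(V=0) = 1/81
  weight(V=1) = 1/27
Total weight = 1/81 + 1/27 = 4/81
P(V=0 | obs) = 1/81 / 4/81 = 1/4
P(V=1 | obs) = 1/27 / 4/81 = 3/4

P(V = 1 | obs) = 3/4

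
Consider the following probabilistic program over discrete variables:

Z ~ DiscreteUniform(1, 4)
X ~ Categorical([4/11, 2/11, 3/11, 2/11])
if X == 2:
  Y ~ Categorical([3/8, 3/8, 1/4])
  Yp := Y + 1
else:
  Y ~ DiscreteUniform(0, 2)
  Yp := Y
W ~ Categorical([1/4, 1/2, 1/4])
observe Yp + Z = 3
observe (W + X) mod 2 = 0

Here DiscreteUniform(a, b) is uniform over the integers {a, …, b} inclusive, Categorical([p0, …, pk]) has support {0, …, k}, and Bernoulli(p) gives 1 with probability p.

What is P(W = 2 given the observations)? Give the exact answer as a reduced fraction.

P(W = 2 | obs) = 25/82

Enumerate traces; 16 have nonzero weight after conditioning:
  (Z=1, X=0, Y=2, W=0) weight 1/132
  (Z=1, X=0, Y=2, W=2) weight 1/132
  (Z=1, X=1, Y=2, W=1) weight 1/132
  (Z=1, X=2, Y=1, W=0) weight 9/1408
  (Z=1, X=2, Y=1, W=2) weight 9/1408
  (Z=1, X=3, Y=2, W=1) weight 1/132
  (Z=2, X=0, Y=1, W=0) weight 1/132
  (Z=2, X=0, Y=1, W=2) weight 1/132
  … 8 more
Group by W:
  weight(W=0) = 25/704
  weight(W=1) = 1/22
  weight(W=2) = 25/704
Total weight = 25/704 + 1/22 + 25/704 = 41/352
P(W=0 | obs) = 25/704 / 41/352 = 25/82
P(W=1 | obs) = 1/22 / 41/352 = 16/41
P(W=2 | obs) = 25/704 / 41/352 = 25/82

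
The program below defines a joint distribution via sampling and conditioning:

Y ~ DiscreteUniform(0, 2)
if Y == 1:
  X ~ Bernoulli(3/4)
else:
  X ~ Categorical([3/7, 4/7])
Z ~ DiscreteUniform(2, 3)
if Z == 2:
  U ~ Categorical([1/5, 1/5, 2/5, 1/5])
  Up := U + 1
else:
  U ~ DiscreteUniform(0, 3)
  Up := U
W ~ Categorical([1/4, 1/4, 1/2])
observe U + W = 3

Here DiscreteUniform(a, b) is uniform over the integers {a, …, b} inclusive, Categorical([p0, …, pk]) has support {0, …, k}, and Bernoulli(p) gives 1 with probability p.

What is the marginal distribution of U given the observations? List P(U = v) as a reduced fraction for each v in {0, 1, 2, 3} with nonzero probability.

P(U=1) = 9/20, P(U=2) = 13/40, P(U=3) = 9/40

Enumerate traces; 36 have nonzero weight after conditioning:
  (Y=0, X=0, Z=2, U=1, W=2) weight 1/140
  (Y=0, X=0, Z=2, U=2, W=1) weight 1/140
  (Y=0, X=0, Z=2, U=3, W=0) weight 1/280
  (Y=0, X=0, Z=3, U=1, W=2) weight 1/112
  (Y=0, X=0, Z=3, U=2, W=1) weight 1/224
  (Y=0, X=0, Z=3, U=3, W=0) weight 1/224
  (Y=0, X=1, Z=2, U=1, W=2) weight 1/105
  (Y=0, X=1, Z=2, U=2, W=1) weight 1/105
  … 28 more
Group by U:
  weight(U=1) = 9/80
  weight(U=2) = 13/160
  weight(U=3) = 9/160
Total weight = 9/80 + 13/160 + 9/160 = 1/4
P(U=1 | obs) = 9/80 / 1/4 = 9/20
P(U=2 | obs) = 13/160 / 1/4 = 13/40
P(U=3 | obs) = 9/160 / 1/4 = 9/40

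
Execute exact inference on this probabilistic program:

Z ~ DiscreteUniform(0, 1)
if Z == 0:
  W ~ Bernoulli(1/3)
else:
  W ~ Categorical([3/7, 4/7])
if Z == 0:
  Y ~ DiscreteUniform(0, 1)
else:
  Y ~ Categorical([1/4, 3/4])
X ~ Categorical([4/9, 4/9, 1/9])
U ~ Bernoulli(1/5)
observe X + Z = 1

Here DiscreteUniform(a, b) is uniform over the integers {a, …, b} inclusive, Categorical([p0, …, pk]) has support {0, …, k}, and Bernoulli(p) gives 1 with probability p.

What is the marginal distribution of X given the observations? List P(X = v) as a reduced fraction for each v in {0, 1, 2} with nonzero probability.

Enumerate traces; 16 have nonzero weight after conditioning:
  (Z=0, W=0, Y=0, X=1, U=0) weight 8/135
  (Z=0, W=0, Y=0, X=1, U=1) weight 2/135
  (Z=0, W=0, Y=1, X=1, U=0) weight 8/135
  (Z=0, W=0, Y=1, X=1, U=1) weight 2/135
  (Z=0, W=1, Y=0, X=1, U=0) weight 4/135
  (Z=0, W=1, Y=0, X=1, U=1) weight 1/135
  (Z=0, W=1, Y=1, X=1, U=0) weight 4/135
  (Z=0, W=1, Y=1, X=1, U=1) weight 1/135
  (Z=1, W=0, Y=0, X=0, U=0) weight 2/105
  … 7 more
Group by X:
  weight(X=0) = 2/9
  weight(X=1) = 2/9
Total weight = 2/9 + 2/9 = 4/9
P(X=0 | obs) = 2/9 / 4/9 = 1/2
P(X=1 | obs) = 2/9 / 4/9 = 1/2

P(X=0) = 1/2, P(X=1) = 1/2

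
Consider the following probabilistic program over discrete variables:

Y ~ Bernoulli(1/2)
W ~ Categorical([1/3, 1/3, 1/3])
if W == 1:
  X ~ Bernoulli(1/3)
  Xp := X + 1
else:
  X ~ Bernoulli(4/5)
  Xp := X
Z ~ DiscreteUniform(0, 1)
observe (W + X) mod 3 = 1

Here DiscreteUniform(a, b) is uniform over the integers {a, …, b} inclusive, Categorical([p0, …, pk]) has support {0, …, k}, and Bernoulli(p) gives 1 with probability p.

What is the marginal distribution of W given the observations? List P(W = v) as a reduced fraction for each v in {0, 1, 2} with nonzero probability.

Enumerate traces; 8 have nonzero weight after conditioning:
  (Y=0, W=0, X=1, Z=0) weight 1/15
  (Y=0, W=0, X=1, Z=1) weight 1/15
  (Y=0, W=1, X=0, Z=0) weight 1/18
  (Y=0, W=1, X=0, Z=1) weight 1/18
  (Y=1, W=0, X=1, Z=0) weight 1/15
  (Y=1, W=0, X=1, Z=1) weight 1/15
  (Y=1, W=1, X=0, Z=0) weight 1/18
  (Y=1, W=1, X=0, Z=1) weight 1/18
Group by W:
  weight(W=0) = 4/15
  weight(W=1) = 2/9
Total weight = 4/15 + 2/9 = 22/45
P(W=0 | obs) = 4/15 / 22/45 = 6/11
P(W=1 | obs) = 2/9 / 22/45 = 5/11

P(W=0) = 6/11, P(W=1) = 5/11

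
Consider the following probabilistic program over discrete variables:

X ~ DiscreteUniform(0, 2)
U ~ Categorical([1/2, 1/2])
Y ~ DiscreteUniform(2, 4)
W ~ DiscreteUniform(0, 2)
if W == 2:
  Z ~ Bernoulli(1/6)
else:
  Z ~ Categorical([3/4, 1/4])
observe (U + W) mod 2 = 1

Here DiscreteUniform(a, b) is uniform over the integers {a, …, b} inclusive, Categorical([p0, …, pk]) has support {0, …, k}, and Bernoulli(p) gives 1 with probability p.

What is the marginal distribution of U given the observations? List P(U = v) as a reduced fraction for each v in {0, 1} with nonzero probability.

P(U=0) = 1/3, P(U=1) = 2/3

Enumerate traces; 54 have nonzero weight after conditioning:
  (X=0, U=0, Y=2, W=1, Z=0) weight 1/72
  (X=0, U=0, Y=2, W=1, Z=1) weight 1/216
  (X=0, U=0, Y=3, W=1, Z=0) weight 1/72
  (X=0, U=0, Y=3, W=1, Z=1) weight 1/216
  (X=0, U=0, Y=4, W=1, Z=0) weight 1/72
  (X=0, U=0, Y=4, W=1, Z=1) weight 1/216
  (X=0, U=1, Y=2, W=0, Z=0) weight 1/72
  (X=0, U=1, Y=2, W=0, Z=1) weight 1/216
  … 46 more
Group by U:
  weight(U=0) = 1/6
  weight(U=1) = 1/3
Total weight = 1/6 + 1/3 = 1/2
P(U=0 | obs) = 1/6 / 1/2 = 1/3
P(U=1 | obs) = 1/3 / 1/2 = 2/3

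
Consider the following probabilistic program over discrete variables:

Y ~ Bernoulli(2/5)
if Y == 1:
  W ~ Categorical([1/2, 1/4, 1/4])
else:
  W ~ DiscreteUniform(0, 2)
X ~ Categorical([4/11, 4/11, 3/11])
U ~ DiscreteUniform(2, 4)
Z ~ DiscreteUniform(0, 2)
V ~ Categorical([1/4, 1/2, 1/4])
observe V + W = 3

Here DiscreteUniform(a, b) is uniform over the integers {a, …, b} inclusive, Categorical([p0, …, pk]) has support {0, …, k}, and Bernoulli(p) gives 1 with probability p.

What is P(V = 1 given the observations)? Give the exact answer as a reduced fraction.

Enumerate traces; 108 have nonzero weight after conditioning:
  (Y=0, W=1, X=0, U=2, Z=0, V=2) weight 1/495
  (Y=0, W=1, X=0, U=2, Z=1, V=2) weight 1/495
  (Y=0, W=1, X=0, U=2, Z=2, V=2) weight 1/495
  (Y=0, W=1, X=0, U=3, Z=0, V=2) weight 1/495
  (Y=0, W=1, X=0, U=3, Z=1, V=2) weight 1/495
  (Y=0, W=1, X=0, U=3, Z=2, V=2) weight 1/495
  (Y=0, W=1, X=0, U=4, Z=0, V=2) weight 1/495
  (Y=0, W=1, X=0, U=4, Z=1, V=2) weight 1/495
  (Y=0, W=2, X=0, U=2, Z=0, V=1) weight 2/495
  … 99 more
Group by V:
  weight(V=1) = 3/20
  weight(V=2) = 3/40
Total weight = 3/20 + 3/40 = 9/40
P(V=1 | obs) = 3/20 / 9/40 = 2/3
P(V=2 | obs) = 3/40 / 9/40 = 1/3

P(V = 1 | obs) = 2/3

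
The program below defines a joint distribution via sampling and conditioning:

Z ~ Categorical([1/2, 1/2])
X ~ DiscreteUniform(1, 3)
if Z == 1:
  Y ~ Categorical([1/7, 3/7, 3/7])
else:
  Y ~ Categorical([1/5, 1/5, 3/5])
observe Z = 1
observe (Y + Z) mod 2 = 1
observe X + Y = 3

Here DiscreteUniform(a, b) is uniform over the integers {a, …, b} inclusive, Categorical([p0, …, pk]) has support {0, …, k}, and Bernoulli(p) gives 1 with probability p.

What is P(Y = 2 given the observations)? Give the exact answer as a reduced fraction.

P(Y = 2 | obs) = 3/4

Enumerate traces; 2 have nonzero weight after conditioning:
  (Z=1, X=1, Y=2) weight 1/14
  (Z=1, X=3, Y=0) weight 1/42
Group by Y:
  weight(Y=0) = 1/42
  weight(Y=2) = 1/14
Total weight = 1/42 + 1/14 = 2/21
P(Y=0 | obs) = 1/42 / 2/21 = 1/4
P(Y=2 | obs) = 1/14 / 2/21 = 3/4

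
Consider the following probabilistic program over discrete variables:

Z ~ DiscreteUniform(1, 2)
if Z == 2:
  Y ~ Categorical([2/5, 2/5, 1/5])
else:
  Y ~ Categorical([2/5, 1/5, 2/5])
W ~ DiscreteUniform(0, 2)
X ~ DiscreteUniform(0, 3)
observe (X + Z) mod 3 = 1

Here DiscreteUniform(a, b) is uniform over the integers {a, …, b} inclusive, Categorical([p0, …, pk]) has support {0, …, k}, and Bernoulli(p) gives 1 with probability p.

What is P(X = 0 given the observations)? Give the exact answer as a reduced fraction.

P(X = 0 | obs) = 1/3

Enumerate traces; 27 have nonzero weight after conditioning:
  (Z=1, Y=0, W=0, X=0) weight 1/60
  (Z=1, Y=0, W=0, X=3) weight 1/60
  (Z=1, Y=0, W=1, X=0) weight 1/60
  (Z=1, Y=0, W=1, X=3) weight 1/60
  (Z=1, Y=0, W=2, X=0) weight 1/60
  (Z=1, Y=0, W=2, X=3) weight 1/60
  (Z=1, Y=1, W=0, X=0) weight 1/120
  (Z=1, Y=1, W=0, X=3) weight 1/120
  (Z=2, Y=0, W=0, X=2) weight 1/60
  … 18 more
Group by X:
  weight(X=0) = 1/8
  weight(X=2) = 1/8
  weight(X=3) = 1/8
Total weight = 1/8 + 1/8 + 1/8 = 3/8
P(X=0 | obs) = 1/8 / 3/8 = 1/3
P(X=2 | obs) = 1/8 / 3/8 = 1/3
P(X=3 | obs) = 1/8 / 3/8 = 1/3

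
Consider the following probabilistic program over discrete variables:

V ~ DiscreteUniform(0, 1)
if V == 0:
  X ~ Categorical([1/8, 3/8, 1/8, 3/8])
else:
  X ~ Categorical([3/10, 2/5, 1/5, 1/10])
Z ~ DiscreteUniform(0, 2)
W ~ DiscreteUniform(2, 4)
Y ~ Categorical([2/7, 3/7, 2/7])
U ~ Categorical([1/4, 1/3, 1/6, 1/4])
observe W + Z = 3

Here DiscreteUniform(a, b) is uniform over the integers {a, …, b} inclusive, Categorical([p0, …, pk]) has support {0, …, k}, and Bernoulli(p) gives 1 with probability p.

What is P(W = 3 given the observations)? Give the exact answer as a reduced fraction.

Enumerate traces; 192 have nonzero weight after conditioning:
  (V=0, X=0, Z=0, W=3, Y=0, U=0) weight 1/2016
  (V=0, X=0, Z=0, W=3, Y=0, U=1) weight 1/1512
  (V=0, X=0, Z=0, W=3, Y=0, U=2) weight 1/3024
  (V=0, X=0, Z=0, W=3, Y=0, U=3) weight 1/2016
  (V=0, X=0, Z=0, W=3, Y=1, U=0) weight 1/1344
  (V=0, X=0, Z=0, W=3, Y=1, U=1) weight 1/1008
  (V=0, X=0, Z=0, W=3, Y=1, U=2) weight 1/2016
  (V=0, X=0, Z=0, W=3, Y=1, U=3) weight 1/1344
  (V=0, X=0, Z=1, W=2, Y=0, U=0) weight 1/2016
  … 183 more
Group by W:
  weight(W=2) = 1/9
  weight(W=3) = 1/9
Total weight = 1/9 + 1/9 = 2/9
P(W=2 | obs) = 1/9 / 2/9 = 1/2
P(W=3 | obs) = 1/9 / 2/9 = 1/2

P(W = 3 | obs) = 1/2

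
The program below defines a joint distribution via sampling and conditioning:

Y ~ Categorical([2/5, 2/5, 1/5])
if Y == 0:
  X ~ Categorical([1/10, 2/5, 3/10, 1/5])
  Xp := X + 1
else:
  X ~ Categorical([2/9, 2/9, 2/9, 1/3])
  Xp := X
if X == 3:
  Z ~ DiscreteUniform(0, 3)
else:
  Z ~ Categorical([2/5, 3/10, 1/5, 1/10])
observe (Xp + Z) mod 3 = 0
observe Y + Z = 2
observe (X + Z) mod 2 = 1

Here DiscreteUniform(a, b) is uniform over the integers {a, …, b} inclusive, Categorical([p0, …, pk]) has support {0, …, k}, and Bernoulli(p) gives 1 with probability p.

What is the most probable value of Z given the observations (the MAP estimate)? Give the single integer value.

Enumerate traces; 3 have nonzero weight after conditioning:
  (Y=0, X=3, Z=2) weight 1/50
  (Y=1, X=2, Z=1) weight 2/75
  (Y=2, X=3, Z=0) weight 1/60
Group by Z:
  weight(Z=0) = 1/60
  weight(Z=1) = 2/75
  weight(Z=2) = 1/50
Total weight = 1/60 + 2/75 + 1/50 = 19/300
P(Z=0 | obs) = 1/60 / 19/300 = 5/19
P(Z=1 | obs) = 2/75 / 19/300 = 8/19
P(Z=2 | obs) = 1/50 / 19/300 = 6/19
argmax = 1

argmax_v P(Z = v | obs) = 1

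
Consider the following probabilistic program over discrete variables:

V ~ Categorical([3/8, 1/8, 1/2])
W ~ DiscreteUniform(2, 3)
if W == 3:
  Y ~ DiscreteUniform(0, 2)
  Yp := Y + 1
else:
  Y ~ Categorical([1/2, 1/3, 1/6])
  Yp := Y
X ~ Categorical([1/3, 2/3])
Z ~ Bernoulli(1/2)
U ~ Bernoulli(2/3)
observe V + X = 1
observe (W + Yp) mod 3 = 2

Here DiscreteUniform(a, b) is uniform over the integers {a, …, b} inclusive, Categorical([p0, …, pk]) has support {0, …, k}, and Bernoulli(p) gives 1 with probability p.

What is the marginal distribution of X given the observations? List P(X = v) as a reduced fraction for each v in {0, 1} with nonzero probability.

P(X=0) = 1/7, P(X=1) = 6/7

Enumerate traces; 16 have nonzero weight after conditioning:
  (V=0, W=2, Y=0, X=1, Z=0, U=0) weight 1/96
  (V=0, W=2, Y=0, X=1, Z=0, U=1) weight 1/48
  (V=0, W=2, Y=0, X=1, Z=1, U=0) weight 1/96
  (V=0, W=2, Y=0, X=1, Z=1, U=1) weight 1/48
  (V=0, W=3, Y=1, X=1, Z=0, U=0) weight 1/144
  (V=0, W=3, Y=1, X=1, Z=0, U=1) weight 1/72
  (V=0, W=3, Y=1, X=1, Z=1, U=0) weight 1/144
  (V=0, W=3, Y=1, X=1, Z=1, U=1) weight 1/72
  (V=1, W=2, Y=0, X=0, Z=0, U=0) weight 1/576
  … 7 more
Group by X:
  weight(X=0) = 5/288
  weight(X=1) = 5/48
Total weight = 5/288 + 5/48 = 35/288
P(X=0 | obs) = 5/288 / 35/288 = 1/7
P(X=1 | obs) = 5/48 / 35/288 = 6/7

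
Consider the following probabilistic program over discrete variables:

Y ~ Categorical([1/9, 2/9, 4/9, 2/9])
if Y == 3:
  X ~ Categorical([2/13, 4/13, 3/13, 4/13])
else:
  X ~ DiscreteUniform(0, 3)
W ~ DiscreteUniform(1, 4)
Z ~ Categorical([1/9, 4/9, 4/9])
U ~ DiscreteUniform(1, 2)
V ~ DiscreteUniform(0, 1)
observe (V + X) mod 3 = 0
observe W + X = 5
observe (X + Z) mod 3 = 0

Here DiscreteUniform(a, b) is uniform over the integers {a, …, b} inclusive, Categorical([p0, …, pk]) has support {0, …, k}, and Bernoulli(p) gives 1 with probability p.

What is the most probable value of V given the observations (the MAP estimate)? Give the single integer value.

argmax_v P(V = v | obs) = 1

Enumerate traces; 16 have nonzero weight after conditioning:
  (Y=0, X=2, W=3, Z=1, U=1, V=1) weight 1/1296
  (Y=0, X=2, W=3, Z=1, U=2, V=1) weight 1/1296
  (Y=0, X=3, W=2, Z=0, U=1, V=0) weight 1/5184
  (Y=0, X=3, W=2, Z=0, U=2, V=0) weight 1/5184
  (Y=1, X=2, W=3, Z=1, U=1, V=1) weight 1/648
  (Y=1, X=2, W=3, Z=1, U=2, V=1) weight 1/648
  (Y=1, X=3, W=2, Z=0, U=1, V=0) weight 1/2592
  (Y=1, X=3, W=2, Z=0, U=2, V=0) weight 1/2592
  … 8 more
Group by V:
  weight(V=0) = 41/11232
  weight(V=1) = 115/8424
Total weight = 41/11232 + 115/8424 = 583/33696
P(V=0 | obs) = 41/11232 / 583/33696 = 123/583
P(V=1 | obs) = 115/8424 / 583/33696 = 460/583
argmax = 1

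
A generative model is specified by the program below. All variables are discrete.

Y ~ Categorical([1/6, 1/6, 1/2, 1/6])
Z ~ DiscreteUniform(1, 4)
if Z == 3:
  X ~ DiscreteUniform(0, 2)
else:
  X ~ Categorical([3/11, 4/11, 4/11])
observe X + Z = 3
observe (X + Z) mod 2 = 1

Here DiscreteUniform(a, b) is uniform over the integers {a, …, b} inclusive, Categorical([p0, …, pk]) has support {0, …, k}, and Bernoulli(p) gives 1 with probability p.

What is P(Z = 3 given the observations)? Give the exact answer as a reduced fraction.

P(Z = 3 | obs) = 11/35

Enumerate traces; 12 have nonzero weight after conditioning:
  (Y=0, Z=1, X=2) weight 1/66
  (Y=0, Z=2, X=1) weight 1/66
  (Y=0, Z=3, X=0) weight 1/72
  (Y=1, Z=1, X=2) weight 1/66
  (Y=1, Z=2, X=1) weight 1/66
  (Y=1, Z=3, X=0) weight 1/72
  (Y=2, Z=1, X=2) weight 1/22
  (Y=2, Z=2, X=1) weight 1/22
  … 4 more
Group by Z:
  weight(Z=1) = 1/11
  weight(Z=2) = 1/11
  weight(Z=3) = 1/12
Total weight = 1/11 + 1/11 + 1/12 = 35/132
P(Z=1 | obs) = 1/11 / 35/132 = 12/35
P(Z=2 | obs) = 1/11 / 35/132 = 12/35
P(Z=3 | obs) = 1/12 / 35/132 = 11/35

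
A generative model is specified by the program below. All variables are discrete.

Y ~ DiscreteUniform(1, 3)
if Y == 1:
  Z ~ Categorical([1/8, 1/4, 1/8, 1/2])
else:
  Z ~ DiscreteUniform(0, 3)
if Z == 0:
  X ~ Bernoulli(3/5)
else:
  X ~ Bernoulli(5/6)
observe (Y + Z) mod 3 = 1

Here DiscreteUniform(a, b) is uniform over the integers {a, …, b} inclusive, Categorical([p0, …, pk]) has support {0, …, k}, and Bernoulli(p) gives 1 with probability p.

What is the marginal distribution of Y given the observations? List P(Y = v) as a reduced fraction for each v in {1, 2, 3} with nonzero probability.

P(Y=1) = 5/9, P(Y=2) = 2/9, P(Y=3) = 2/9

Enumerate traces; 8 have nonzero weight after conditioning:
  (Y=1, Z=0, X=0) weight 1/60
  (Y=1, Z=0, X=1) weight 1/40
  (Y=1, Z=3, X=0) weight 1/36
  (Y=1, Z=3, X=1) weight 5/36
  (Y=2, Z=2, X=0) weight 1/72
  (Y=2, Z=2, X=1) weight 5/72
  (Y=3, Z=1, X=0) weight 1/72
  (Y=3, Z=1, X=1) weight 5/72
Group by Y:
  weight(Y=1) = 5/24
  weight(Y=2) = 1/12
  weight(Y=3) = 1/12
Total weight = 5/24 + 1/12 + 1/12 = 3/8
P(Y=1 | obs) = 5/24 / 3/8 = 5/9
P(Y=2 | obs) = 1/12 / 3/8 = 2/9
P(Y=3 | obs) = 1/12 / 3/8 = 2/9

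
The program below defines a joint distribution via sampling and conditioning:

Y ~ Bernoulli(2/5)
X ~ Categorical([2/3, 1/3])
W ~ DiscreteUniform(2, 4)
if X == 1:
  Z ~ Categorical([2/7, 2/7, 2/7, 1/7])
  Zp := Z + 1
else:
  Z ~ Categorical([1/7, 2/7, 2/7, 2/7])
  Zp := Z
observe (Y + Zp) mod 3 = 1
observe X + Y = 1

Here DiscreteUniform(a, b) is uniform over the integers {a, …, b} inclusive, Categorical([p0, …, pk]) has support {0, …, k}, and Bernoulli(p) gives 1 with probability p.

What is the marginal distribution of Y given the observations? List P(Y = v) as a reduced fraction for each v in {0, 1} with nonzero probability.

P(Y=0) = 3/7, P(Y=1) = 4/7

Enumerate traces; 12 have nonzero weight after conditioning:
  (Y=0, X=1, W=2, Z=0) weight 2/105
  (Y=0, X=1, W=2, Z=3) weight 1/105
  (Y=0, X=1, W=3, Z=0) weight 2/105
  (Y=0, X=1, W=3, Z=3) weight 1/105
  (Y=0, X=1, W=4, Z=0) weight 2/105
  (Y=0, X=1, W=4, Z=3) weight 1/105
  (Y=1, X=0, W=2, Z=0) weight 4/315
  (Y=1, X=0, W=2, Z=3) weight 8/315
  … 4 more
Group by Y:
  weight(Y=0) = 3/35
  weight(Y=1) = 4/35
Total weight = 3/35 + 4/35 = 1/5
P(Y=0 | obs) = 3/35 / 1/5 = 3/7
P(Y=1 | obs) = 4/35 / 1/5 = 4/7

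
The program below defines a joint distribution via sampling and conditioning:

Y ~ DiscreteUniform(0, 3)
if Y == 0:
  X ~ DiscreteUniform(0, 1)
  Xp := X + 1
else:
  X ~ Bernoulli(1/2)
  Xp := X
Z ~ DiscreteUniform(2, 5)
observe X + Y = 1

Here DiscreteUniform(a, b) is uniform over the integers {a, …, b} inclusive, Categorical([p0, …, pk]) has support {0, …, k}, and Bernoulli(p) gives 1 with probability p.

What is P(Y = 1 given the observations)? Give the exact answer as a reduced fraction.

P(Y = 1 | obs) = 1/2

Enumerate traces; 8 have nonzero weight after conditioning:
  (Y=0, X=1, Z=2) weight 1/32
  (Y=0, X=1, Z=3) weight 1/32
  (Y=0, X=1, Z=4) weight 1/32
  (Y=0, X=1, Z=5) weight 1/32
  (Y=1, X=0, Z=2) weight 1/32
  (Y=1, X=0, Z=3) weight 1/32
  (Y=1, X=0, Z=4) weight 1/32
  (Y=1, X=0, Z=5) weight 1/32
Group by Y:
  weight(Y=0) = 1/8
  weight(Y=1) = 1/8
Total weight = 1/8 + 1/8 = 1/4
P(Y=0 | obs) = 1/8 / 1/4 = 1/2
P(Y=1 | obs) = 1/8 / 1/4 = 1/2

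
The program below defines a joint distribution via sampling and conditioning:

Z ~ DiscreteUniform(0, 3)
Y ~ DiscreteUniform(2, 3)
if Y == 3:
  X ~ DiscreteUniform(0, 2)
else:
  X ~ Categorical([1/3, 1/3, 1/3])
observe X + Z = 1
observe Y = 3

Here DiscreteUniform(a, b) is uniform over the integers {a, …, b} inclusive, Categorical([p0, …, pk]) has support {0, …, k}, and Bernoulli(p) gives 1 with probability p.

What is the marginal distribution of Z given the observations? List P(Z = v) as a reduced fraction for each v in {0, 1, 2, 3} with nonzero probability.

Enumerate traces; 2 have nonzero weight after conditioning:
  (Z=0, Y=3, X=1) weight 1/24
  (Z=1, Y=3, X=0) weight 1/24
Group by Z:
  weight(Z=0) = 1/24
  weight(Z=1) = 1/24
Total weight = 1/24 + 1/24 = 1/12
P(Z=0 | obs) = 1/24 / 1/12 = 1/2
P(Z=1 | obs) = 1/24 / 1/12 = 1/2

P(Z=0) = 1/2, P(Z=1) = 1/2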